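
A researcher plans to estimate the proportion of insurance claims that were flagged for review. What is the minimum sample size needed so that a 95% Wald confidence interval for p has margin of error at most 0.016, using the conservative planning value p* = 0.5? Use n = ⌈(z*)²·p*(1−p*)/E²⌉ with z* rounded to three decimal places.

z* = 1.960 at the 95% level.
p*(1−p*) = 0.50·0.50 = 0.2500.
(z*)²·p*(1−p*)/E² = 3.841600·0.2500/0.000256 = 3751.562.
⌈3751.562⌉ = 3752.

n = 3752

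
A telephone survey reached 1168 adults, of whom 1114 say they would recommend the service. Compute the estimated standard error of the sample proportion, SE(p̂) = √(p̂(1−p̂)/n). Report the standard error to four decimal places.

Sample proportion p̂ = 1114/1168 = 0.95377.
p̂(1−p̂) = 0.044093.
Dividing by n and taking the root: √0.000037751 = 0.0061.

SE = 0.0061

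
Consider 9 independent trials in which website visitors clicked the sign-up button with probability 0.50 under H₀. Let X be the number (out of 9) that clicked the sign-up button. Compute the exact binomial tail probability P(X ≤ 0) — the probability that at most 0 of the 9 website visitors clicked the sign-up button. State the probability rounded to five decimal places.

X is binomial with n = 9 and p = 0.50.
P(X ≤ 0) = C(9,0)·0.50^0·0.50^9.
= 0.001953 = 0.00195.

P = 0.00195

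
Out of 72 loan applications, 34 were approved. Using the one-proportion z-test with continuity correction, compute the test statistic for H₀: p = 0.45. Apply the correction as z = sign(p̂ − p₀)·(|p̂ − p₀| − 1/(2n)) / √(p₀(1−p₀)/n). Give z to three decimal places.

Sample proportion p̂ = 34/72 = 0.47222. p̂ − p₀ = 0.022222.
Continuity correction 1/(2n) = 1/144 = 0.006944.
Corrected numerator: |0.022222| − 0.006944 = 0.015278.
Null standard error: √(0.45·0.55/72) = √0.003437500 = 0.058630.
z = +0.015278/0.058630 = 0.261.

z = 0.261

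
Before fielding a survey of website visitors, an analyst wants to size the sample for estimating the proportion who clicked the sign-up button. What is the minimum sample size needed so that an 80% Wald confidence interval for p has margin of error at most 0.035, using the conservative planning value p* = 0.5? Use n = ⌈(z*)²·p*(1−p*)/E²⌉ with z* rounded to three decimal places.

The 80% critical value is z* = 1.282.
p*(1−p*) = 0.2500.
(z*)²·p*(1−p*)/E² = 1.643524·0.2500/0.001225 = 335.413.
⌈335.413⌉ = 336.

n = 336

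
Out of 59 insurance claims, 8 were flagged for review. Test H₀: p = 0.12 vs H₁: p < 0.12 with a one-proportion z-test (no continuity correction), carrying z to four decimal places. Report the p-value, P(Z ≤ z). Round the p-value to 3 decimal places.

The sample proportion is 8/59 = 0.13559.
Under H₀, SE = √(p₀(1−p₀)/n) = √(0.12·0.88/59) = √0.001789831 = 0.042306.
Test statistic (full precision, shown to 4 dp): z = (8/59 − 0.12)/SE₀ ≈ 0.3686.
From the standard normal, P(Z ≤ z) = 0.644.

p-value = 0.644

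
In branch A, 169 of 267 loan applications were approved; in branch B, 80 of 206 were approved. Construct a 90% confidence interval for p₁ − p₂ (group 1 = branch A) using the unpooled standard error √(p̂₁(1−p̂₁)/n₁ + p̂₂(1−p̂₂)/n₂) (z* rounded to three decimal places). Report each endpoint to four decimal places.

p̂₁ = 169/267 = 0.63296, p̂₂ = 80/206 = 0.38835; p̂₁ − p̂₂ = 0.24461.
Unpooled SE = √(p̂₁(1−p̂₁)/n₁ + p̂₂(1−p̂₂)/n₂) = √(0.000870120 + 0.001153078) = 0.044980.
z* = 1.645 at the 90% level. Margin of error = 0.07399.
CI: 0.24461 ± 0.07399 = (0.1706, 0.3186).

(0.1706, 0.3186)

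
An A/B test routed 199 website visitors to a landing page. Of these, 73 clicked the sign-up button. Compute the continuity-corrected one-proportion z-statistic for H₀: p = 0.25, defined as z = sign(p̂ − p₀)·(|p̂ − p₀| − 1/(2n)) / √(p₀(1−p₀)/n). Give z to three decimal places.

The sample proportion is 73/199 = 0.36683. p̂ − p₀ = 0.116834.
Continuity correction 1/(2n) = 1/398 = 0.002513.
Corrected numerator: |0.116834| − 0.002513 = 0.114321.
Under H₀, SE = √(p₀(1−p₀)/n) = √(0.25·0.75/199) = √0.000942211 = 0.030695.
z = +0.114321/0.030695 = 3.724.

z = 3.724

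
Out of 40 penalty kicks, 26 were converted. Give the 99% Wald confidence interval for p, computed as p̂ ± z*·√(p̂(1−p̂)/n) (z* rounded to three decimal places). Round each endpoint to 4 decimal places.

The sample proportion is 26/40 = 0.65000.
SE(p̂) = √(0.65000·0.35000/40) = 0.075416.
The 99% critical value is z* = 2.576.
Margin = 2.576·0.075416 = 0.19427.
So the interval runs from 0.4557 to 0.8443.

(0.4557, 0.8443)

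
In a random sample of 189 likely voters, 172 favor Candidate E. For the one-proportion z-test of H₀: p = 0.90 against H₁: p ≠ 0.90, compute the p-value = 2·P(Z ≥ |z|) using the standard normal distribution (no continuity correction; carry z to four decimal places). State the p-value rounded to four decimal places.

p̂ = 172/189 = 0.91005.
SE₀ = √(0.90·0.10/189) = 0.021822.
Test statistic (full precision, shown to 4 dp): z = (172/189 − 0.90)/SE₀ ≈ 0.4607.
From the standard normal, 2·P(Z ≥ |z|) = 0.6450.

p-value = 0.6450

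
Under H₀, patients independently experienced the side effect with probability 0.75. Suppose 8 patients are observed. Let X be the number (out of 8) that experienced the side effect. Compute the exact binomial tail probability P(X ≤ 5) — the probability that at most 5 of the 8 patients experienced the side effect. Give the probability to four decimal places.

X is binomial with n = 8 and p = 0.75.
P(X ≤ 5) = Σ_{j=0}^{5} C(8,j)·0.75^j·0.25^{8−j}.
= 0.000015 + 0.000366 + 0.003845 + 0.023071 + 0.086517 + 0.207642 = 0.3215.

P = 0.3215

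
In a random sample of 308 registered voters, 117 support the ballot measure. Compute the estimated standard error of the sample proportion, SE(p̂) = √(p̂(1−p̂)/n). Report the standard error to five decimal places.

The sample proportion is 117/308 = 0.37987.
p̂(1−p̂) = 0.235569.
Dividing by n and taking the root: √0.000764834 = 0.02766.

SE = 0.02766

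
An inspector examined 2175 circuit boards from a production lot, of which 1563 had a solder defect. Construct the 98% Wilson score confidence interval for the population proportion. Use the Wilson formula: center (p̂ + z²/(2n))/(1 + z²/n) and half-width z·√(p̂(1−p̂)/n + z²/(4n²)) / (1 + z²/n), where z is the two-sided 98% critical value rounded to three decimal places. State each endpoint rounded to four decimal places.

(0.6957, 0.7405)

Here p̂ = 1563/2175 = 0.71862 and z = 2.326 (z² = 5.410276).
1 + z²/n = 1.002487.
Adjusted center: (0.71862 + z²/(2n))/1.002487 = 0.71808.
Radicand: p̂(1−p̂)/n + z²/(4n²) = 0.000092968 + 0.000000286 = 0.000093254.
Half-width = z·√(radicand)/denom = 2.326·0.009657/1.002487 = 0.02241.
CI: 0.71808 ± 0.02241 = (0.6957, 0.7405).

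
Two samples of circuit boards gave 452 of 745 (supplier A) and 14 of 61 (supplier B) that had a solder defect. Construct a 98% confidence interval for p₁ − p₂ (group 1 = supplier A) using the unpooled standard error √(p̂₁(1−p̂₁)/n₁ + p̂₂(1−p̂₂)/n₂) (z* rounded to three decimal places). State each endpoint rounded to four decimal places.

(0.2452, 0.5092)

p̂₁ = 452/745 = 0.60671, p̂₂ = 14/61 = 0.22951; p̂₁ − p̂₂ = 0.37720.
Unpooled SE = √(p̂₁(1−p̂₁)/n₁ + p̂₂(1−p̂₂)/n₂) = √(0.000320285 + 0.002898921) = 0.056738.
For 98% confidence, z* = 2.326. Margin of error = 0.13197.
So the interval runs from 0.2452 to 0.5092.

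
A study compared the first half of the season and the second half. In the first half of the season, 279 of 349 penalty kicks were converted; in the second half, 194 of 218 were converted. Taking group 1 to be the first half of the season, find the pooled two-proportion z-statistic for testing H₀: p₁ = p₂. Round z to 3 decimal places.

Sample proportions: p̂₁ = 279/349 = 0.79943 and p̂₂ = 194/218 = 0.88991.
Pooled p̂ = (279+194)/(349+218) = 473/567 = 0.83422.
Pooled SE = √[0.1383002·0.00745249] ≈ 0.032104.
z = -0.09048/0.032104 = -2.818.

z = -2.818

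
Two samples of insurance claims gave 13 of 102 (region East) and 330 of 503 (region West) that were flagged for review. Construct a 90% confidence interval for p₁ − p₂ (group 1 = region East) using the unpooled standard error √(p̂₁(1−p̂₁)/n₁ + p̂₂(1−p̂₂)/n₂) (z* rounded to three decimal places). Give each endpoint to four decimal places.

(-0.5931, -0.4641)

p̂₁ = 13/102 = 0.12745, p̂₂ = 330/503 = 0.65606; p̂₁ − p̂₂ = -0.52861.
SE = √(0.001090267 + 0.000448597) = √0.001538864 = 0.039228.
z* = 1.645 at the 90% level. Margin = 1.645·0.039228 = 0.06453.
CI: -0.52861 ± 0.06453 = (-0.5931, -0.4641).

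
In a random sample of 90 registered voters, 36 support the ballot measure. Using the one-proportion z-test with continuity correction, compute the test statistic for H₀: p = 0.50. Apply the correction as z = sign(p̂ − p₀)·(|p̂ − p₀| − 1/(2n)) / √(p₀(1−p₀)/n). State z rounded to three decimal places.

With x = 36 successes in n = 90, p̂ = 0.40000. p̂ − p₀ = -0.100000.
1/(2n) = 0.005556.
Corrected numerator: |-0.100000| − 0.005556 = 0.094444.
Null standard error: √(0.50·0.50/90) = √0.002777778 = 0.052705.
z = (−)0.094444/0.052705 = -1.792.

z = -1.792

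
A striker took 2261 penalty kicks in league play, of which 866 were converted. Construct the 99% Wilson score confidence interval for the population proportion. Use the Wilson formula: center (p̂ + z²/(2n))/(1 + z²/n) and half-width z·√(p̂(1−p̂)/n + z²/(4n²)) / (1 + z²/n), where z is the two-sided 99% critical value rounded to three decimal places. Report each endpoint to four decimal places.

(0.3571, 0.4097)

p̂ = 866/2261 = 0.38302; z = 2.576, so z² = 6.635776.
1 + z²/n = 1.002935.
Center = (0.38302 + 0.001467)/1.002935 = 0.38336.
Radicand: p̂(1−p̂)/n + z²/(4n²) = 0.000104518 + 0.000000325 = 0.000104843.
Half-width = 2.576·√0.000104843/1.002935 = 0.02630.
So the interval runs from 0.3571 to 0.4097.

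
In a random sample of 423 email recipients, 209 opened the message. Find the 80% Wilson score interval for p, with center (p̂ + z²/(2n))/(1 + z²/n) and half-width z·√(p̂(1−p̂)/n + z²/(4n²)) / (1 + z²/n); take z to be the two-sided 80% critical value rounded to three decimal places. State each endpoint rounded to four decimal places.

p̂ = 209/423 = 0.49409; z = 1.282, so z² = 1.643524.
Denominator 1 + z²/n = 1 + 1.643524/423 = 1.003885.
Center = (0.49409 + 0.001943)/1.003885 = 0.49411.
Radicand: p̂(1−p̂)/n + z²/(4n²) = 0.000590934 + 0.000002296 = 0.000593230.
Half-width = z·√(radicand)/denom = 1.282·0.024356/1.003885 = 0.03110.
Interval: 0.49411 ± 0.03110 → (0.4630, 0.5252).

(0.4630, 0.5252)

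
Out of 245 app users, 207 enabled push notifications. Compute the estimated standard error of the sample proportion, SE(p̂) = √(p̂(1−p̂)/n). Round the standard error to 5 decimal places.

SE = 0.02313

With x = 207 successes in n = 245, p̂ = 0.84490.
p̂(1−p̂) = 0.131044.
SE = √(0.131044/245) = 0.02313.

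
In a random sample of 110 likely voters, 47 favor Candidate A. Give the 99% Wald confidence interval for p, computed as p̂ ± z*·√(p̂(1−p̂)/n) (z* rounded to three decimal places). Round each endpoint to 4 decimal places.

Sample proportion p̂ = 47/110 = 0.42727.
SE(p̂) = √(0.42727·0.57273/110) = 0.047166.
z* = 2.576 at the 99% level.
Margin = 2.576·0.047166 = 0.12150.
Interval: 0.42727 ± 0.12150 → (0.3058, 0.5488).

(0.3058, 0.5488)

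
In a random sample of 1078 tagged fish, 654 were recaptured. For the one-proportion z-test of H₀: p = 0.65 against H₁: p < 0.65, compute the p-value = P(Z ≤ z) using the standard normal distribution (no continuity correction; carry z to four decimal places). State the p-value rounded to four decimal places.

p-value = 0.0014

The sample proportion is 654/1078 = 0.60668.
Under H₀, SE = √(p₀(1−p₀)/n) = √(0.65·0.35/1078) = √0.000211039 = 0.014527.
Test statistic (full precision, shown to 4 dp): z = (654/1078 − 0.65)/SE₀ ≈ -2.9821.
p-value = P(Z ≤ z) with z = -2.9821 → 0.0014.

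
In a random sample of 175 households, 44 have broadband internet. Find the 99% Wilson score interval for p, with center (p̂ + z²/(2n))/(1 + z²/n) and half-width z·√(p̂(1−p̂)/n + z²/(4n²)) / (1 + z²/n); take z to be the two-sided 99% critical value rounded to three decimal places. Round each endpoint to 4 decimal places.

(0.1771, 0.3439)

p̂ = 44/175 = 0.25143; z = 2.576, so z² = 6.635776.
1 + z²/n = 1.037919.
Adjusted center: (0.25143 + z²/(2n))/1.037919 = 0.26051.
Radicand: p̂(1−p̂)/n + z²/(4n²) = 0.001075499 + 0.000054170 = 0.001129669.
Half-width = z·√(radicand)/denom = 2.576·0.033611/1.037919 = 0.08342.
Interval: 0.26051 ± 0.08342 → (0.1771, 0.3439).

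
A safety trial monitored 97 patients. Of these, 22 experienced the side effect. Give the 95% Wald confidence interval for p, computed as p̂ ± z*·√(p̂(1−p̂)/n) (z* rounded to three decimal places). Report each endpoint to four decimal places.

Sample proportion p̂ = 22/97 = 0.22680.
Standard error of p̂: √(0.175364/97) = √0.001807876 = 0.042519.
For 95% confidence, z* = 1.960.
Margin = 1.960·0.042519 = 0.08334.
So the interval runs from 0.1435 to 0.3101.

(0.1435, 0.3101)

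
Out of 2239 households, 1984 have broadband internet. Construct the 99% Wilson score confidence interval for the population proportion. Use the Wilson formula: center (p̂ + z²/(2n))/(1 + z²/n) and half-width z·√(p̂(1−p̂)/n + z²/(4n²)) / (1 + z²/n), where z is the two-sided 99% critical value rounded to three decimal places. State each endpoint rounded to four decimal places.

(0.8677, 0.9023)

p̂ = 1984/2239 = 0.88611; z = 2.576, so z² = 6.635776.
Denominator 1 + z²/n = 1 + 6.635776/2239 = 1.002964.
Adjusted center: (0.88611 + z²/(2n))/1.002964 = 0.88497.
Radicand: p̂(1−p̂)/n + z²/(4n²) = 0.000045073 + 0.000000331 = 0.000045404.
Half-width = 2.576·√0.000045404/1.002964 = 0.01731.
So the interval runs from 0.8677 to 0.9023.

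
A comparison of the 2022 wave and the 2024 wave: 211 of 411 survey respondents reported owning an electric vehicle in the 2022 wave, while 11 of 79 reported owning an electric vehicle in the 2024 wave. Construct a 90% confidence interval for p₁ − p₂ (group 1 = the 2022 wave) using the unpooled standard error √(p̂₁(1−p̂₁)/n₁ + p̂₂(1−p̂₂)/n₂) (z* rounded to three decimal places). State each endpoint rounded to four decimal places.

(0.2983, 0.4500)

p̂₁ = 211/411 = 0.51338, p̂₂ = 11/79 = 0.13924; p̂₁ − p̂₂ = 0.37414.
SE = √(0.000607837 + 0.001517121) = √0.002124958 = 0.046097.
For 90% confidence, z* = 1.645. Margin of error = 0.07583.
So the interval runs from 0.2983 to 0.4500.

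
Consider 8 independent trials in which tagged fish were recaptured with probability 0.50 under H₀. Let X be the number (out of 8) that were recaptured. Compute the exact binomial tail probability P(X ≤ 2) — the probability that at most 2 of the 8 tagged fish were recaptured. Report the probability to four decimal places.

P = 0.1445

X is binomial with n = 8 and p = 0.50.
P(X ≤ 2) = C(8,0)·0.50^0·0.50^8 + C(8,1)·0.50^1·0.50^7 + C(8,2)·0.50^2·0.50^6.
= 0.003906 + 0.031250 + 0.109375 = 0.1445.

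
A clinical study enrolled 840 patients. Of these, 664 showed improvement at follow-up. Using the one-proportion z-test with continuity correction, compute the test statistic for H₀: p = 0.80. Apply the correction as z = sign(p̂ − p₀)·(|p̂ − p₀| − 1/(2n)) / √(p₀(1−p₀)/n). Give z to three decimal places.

z = -0.647

The sample proportion is 664/840 = 0.79048. p̂ − p₀ = -0.009524.
Continuity correction 1/(2n) = 1/1680 = 0.000595.
Corrected numerator: |-0.009524| − 0.000595 = 0.008929.
Null standard error: √(0.80·0.20/840) = √0.000190476 = 0.013801.
z = (−)0.008929/0.013801 = -0.647.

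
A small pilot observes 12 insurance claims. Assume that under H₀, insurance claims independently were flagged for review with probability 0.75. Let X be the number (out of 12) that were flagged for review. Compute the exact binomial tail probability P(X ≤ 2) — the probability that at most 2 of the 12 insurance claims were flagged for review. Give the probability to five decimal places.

P = 0.00004

X is binomial with n = 12 and p = 0.75.
P(X ≤ 2) = C(12,0)·0.75^0·0.25^12 + C(12,1)·0.75^1·0.25^11 + C(12,2)·0.75^2·0.25^10.
= 0.000000 + 0.000002 + 0.000035 = 0.00004.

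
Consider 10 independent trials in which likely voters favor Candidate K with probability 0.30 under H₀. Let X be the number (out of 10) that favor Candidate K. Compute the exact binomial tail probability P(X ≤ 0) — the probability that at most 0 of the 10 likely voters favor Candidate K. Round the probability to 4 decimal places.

X ~ Binomial(n=10, p=0.30).
P(X ≤ 0) = C(10,0)·0.30^0·0.70^10.
= 0.028248 = 0.0282.

P = 0.0282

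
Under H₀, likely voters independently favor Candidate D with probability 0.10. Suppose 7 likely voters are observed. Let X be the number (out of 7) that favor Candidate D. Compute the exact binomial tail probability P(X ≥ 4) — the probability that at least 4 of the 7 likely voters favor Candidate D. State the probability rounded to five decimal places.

P = 0.00273

X is binomial with n = 7 and p = 0.10.
P(X ≥ 4) = C(7,4)·0.10^4·0.90^3 + C(7,5)·0.10^5·0.90^2 + C(7,6)·0.10^6·0.90^1 + C(7,7)·0.10^7·0.90^0.
= 0.002552 + 0.000170 + 0.000006 + 0.000000 = 0.00273.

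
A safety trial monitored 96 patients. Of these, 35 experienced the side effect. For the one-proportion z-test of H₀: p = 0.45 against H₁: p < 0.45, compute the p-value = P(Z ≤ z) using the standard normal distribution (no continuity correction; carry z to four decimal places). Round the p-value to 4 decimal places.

The sample proportion is 35/96 = 0.36458.
SE₀ = √(0.45·0.55/96) = 0.050775.
Test statistic (full precision, shown to 4 dp): z = (35/96 − 0.45)/SE₀ ≈ -1.6823.
From the standard normal, P(Z ≤ z) = 0.0463.

p-value = 0.0463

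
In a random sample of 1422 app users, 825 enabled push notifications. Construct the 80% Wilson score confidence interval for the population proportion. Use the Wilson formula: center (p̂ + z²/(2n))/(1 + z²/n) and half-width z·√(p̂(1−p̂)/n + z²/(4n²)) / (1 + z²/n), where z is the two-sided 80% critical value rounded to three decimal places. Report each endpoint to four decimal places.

(0.5633, 0.5968)

Here p̂ = 825/1422 = 0.58017 and z = 1.282 (z² = 1.643524).
Denominator 1 + z²/n = 1 + 1.643524/1422 = 1.001156.
Adjusted center: (0.58017 + z²/(2n))/1.001156 = 0.58008.
Radicand: p̂(1−p̂)/n + z²/(4n²) = 0.000171289 + 0.000000203 = 0.000171492.
Half-width = 1.282·√0.000171492/1.001156 = 0.01677.
So the interval runs from 0.5633 to 0.5968.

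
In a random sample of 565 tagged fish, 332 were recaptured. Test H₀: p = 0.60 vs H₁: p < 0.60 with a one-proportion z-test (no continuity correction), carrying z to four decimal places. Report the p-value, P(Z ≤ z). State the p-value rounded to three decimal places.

With x = 332 successes in n = 565, p̂ = 0.58761.
Null standard error: √(0.60·0.40/565) = √0.000424779 = 0.020610.
z = (p̂ − p₀)/SE = (332/565 − 0.60)/0.020610 ≈ -0.6011.
p-value = P(Z ≤ z) with z = -0.6011 → 0.274.

p-value = 0.274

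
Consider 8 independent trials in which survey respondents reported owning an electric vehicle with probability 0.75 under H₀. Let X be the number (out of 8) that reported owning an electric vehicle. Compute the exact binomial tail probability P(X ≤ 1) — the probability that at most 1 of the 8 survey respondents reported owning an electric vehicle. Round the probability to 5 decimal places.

X ~ Binomial(n=8, p=0.75).
P(X ≤ 1) = C(8,0)·0.75^0·0.25^8 + C(8,1)·0.75^1·0.25^7.
= 0.000015 + 0.000366 = 0.00038.

P = 0.00038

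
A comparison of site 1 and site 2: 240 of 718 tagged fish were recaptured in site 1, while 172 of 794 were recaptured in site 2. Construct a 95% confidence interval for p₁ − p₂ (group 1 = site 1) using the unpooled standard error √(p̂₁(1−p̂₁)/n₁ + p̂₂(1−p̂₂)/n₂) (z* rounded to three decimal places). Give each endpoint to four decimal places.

p̂₁ = 0.33426, p̂₂ = 0.21662, so the observed difference is 0.11764.
SE = √(0.000309932 + 0.000213726) = √0.000523658 = 0.022884.
The 95% critical value is z* = 1.960. Margin of error = 0.04485.
CI: 0.11764 ± 0.04485 = (0.0728, 0.1625).

(0.0728, 0.1625)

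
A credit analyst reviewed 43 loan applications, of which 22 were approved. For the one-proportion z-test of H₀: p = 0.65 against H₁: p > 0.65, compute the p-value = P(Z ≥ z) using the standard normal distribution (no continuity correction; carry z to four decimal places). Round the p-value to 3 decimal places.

p-value = 0.971

The sample proportion is 22/43 = 0.51163.
Under H₀, SE = √(p₀(1−p₀)/n) = √(0.65·0.35/43) = √0.005290698 = 0.072737.
z = (p̂ − p₀)/SE = (22/43 − 0.65)/0.072737 ≈ -1.9024.
From the standard normal, P(Z ≥ z) = 0.971.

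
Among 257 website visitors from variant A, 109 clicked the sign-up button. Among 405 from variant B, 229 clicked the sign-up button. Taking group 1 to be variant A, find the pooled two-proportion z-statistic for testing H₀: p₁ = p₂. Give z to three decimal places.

z = -3.545

Sample proportions: p̂₁ = 109/257 = 0.42412 and p̂₂ = 229/405 = 0.56543.
Pooling: p̂ = 338/662 = 0.51057.
Pooled SE = √[0.2498882·0.00636019] ≈ 0.039866.
z = -0.14131/0.039866 = -3.545.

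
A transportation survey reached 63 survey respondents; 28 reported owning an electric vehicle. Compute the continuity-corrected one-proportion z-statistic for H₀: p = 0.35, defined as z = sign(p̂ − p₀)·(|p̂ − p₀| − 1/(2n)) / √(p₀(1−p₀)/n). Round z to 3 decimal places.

The sample proportion is 28/63 = 0.44444. p̂ − p₀ = 0.094444.
Continuity correction 1/(2n) = 1/126 = 0.007937.
Corrected numerator: |0.094444| − 0.007937 = 0.086507.
SE₀ = √(0.35·0.65/63) = 0.060093.
z = (+)0.086507/0.060093 = 1.440.

z = 1.440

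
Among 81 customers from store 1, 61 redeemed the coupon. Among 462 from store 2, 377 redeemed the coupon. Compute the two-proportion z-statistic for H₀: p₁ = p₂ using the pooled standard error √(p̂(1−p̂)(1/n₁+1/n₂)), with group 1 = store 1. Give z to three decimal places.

p̂₁ = 61/81 = 0.75309, p̂₂ = 377/462 = 0.81602.
Pooling: p̂ = 438/543 = 0.80663.
SE = √[p̂(1−p̂)(1/n₁+1/n₂)] = √[0.80663·0.19337·(1/81+1/462)] ≈ 0.047574.
z = (p̂₁ − p̂₂)/SE = (0.75309 − 0.81602)/0.047574 = -0.06293/0.047574 = -1.323.

z = -1.323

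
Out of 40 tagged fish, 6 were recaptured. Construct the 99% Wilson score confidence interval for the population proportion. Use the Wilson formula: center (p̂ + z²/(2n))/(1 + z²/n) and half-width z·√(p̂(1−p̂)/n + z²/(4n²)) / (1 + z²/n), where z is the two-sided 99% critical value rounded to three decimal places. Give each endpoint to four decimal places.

p̂ = 6/40 = 0.15000; z = 2.576, so z² = 6.635776.
Denominator 1 + z²/n = 1 + 6.635776/40 = 1.165894.
Adjusted center: (0.15000 + z²/(2n))/1.165894 = 0.19980.
Radicand: p̂(1−p̂)/n + z²/(4n²) = 0.003187500 + 0.001036840 = 0.004224340.
Half-width = z·√(radicand)/denom = 2.576·0.064995/1.165894 = 0.14360.
Interval: 0.19980 ± 0.14360 → (0.0562, 0.3434).

(0.0562, 0.3434)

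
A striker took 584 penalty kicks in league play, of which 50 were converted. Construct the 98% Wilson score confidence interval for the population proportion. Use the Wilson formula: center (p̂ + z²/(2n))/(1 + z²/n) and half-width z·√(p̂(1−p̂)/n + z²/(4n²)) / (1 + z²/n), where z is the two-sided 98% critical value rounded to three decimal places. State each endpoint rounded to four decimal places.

p̂ = 50/584 = 0.08562; z = 2.326, so z² = 5.410276.
1 + z²/n = 1.009264.
Center = (0.08562 + 0.004632)/1.009264 = 0.08942.
Radicand: p̂(1−p̂)/n + z²/(4n²) = 0.000134052 + 0.000003966 = 0.000138018.
Half-width = 2.326·√0.000138018/1.009264 = 0.02708.
Interval: 0.08942 ± 0.02708 → (0.0623, 0.1165).

(0.0623, 0.1165)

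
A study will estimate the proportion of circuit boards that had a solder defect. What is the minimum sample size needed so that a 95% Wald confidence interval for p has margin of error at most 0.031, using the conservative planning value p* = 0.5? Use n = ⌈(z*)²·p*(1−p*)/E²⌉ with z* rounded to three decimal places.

n = 1000

z* = 1.960 at the 95% level.
p*(1−p*) = 0.50·0.50 = 0.2500.
(z*)²·p*(1−p*)/E² = 3.841600·0.2500/0.000961 = 999.376.
⌈999.376⌉ = 1000.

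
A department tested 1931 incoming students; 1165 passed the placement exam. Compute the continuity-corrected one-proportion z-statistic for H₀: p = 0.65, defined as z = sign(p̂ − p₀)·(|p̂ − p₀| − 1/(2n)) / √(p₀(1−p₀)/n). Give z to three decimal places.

Sample proportion p̂ = 1165/1931 = 0.60331. p̂ − p₀ = -0.046686.
1/(2n) = 0.000259.
Corrected numerator: |-0.046686| − 0.000259 = 0.046427.
Null standard error: √(0.65·0.35/1931) = √0.000117815 = 0.010854.
z = (−)0.046427/0.010854 = -4.277.

z = -4.277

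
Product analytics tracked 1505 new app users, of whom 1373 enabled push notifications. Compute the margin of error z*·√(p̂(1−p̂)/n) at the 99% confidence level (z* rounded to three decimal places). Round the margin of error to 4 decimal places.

With x = 1373 successes in n = 1505, p̂ = 0.91229.
SE(p̂) = √(0.91229·0.08771/1505) = 0.007292.
z* = 2.576 at the 99% level.
ME = 2.576·0.007292 = 0.0188.

ME = 0.0188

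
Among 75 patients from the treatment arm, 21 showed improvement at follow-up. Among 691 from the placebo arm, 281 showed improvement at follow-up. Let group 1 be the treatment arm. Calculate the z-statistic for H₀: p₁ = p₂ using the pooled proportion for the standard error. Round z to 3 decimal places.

p̂₁ = 21/75 = 0.28000, p̂₂ = 281/691 = 0.40666.
Pooled p̂ = (21+281)/(75+691) = 302/766 = 0.39426.
SE = √[p̂(1−p̂)(1/n₁+1/n₂)] = √[0.39426·0.60574·(1/75+1/691)] ≈ 0.059413.
z = -0.12666/0.059413 = -2.132.

z = -2.132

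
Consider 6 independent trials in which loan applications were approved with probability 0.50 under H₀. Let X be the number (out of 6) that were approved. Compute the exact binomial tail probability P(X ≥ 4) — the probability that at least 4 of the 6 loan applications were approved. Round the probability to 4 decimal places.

X ~ Binomial(n=6, p=0.50).
P(X ≥ 4) = C(6,4)·0.50^4·0.50^2 + C(6,5)·0.50^5·0.50^1 + C(6,6)·0.50^6·0.50^0.
= 0.234375 + 0.093750 + 0.015625 = 0.3438.

P = 0.3438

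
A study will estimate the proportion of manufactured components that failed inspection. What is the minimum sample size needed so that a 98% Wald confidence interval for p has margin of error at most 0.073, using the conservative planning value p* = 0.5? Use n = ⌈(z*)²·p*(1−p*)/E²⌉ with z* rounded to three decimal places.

n = 254

The 98% critical value is z* = 2.326.
p*(1−p*) = 0.2500.
Required n before rounding: 5.410276 × 0.2500 / 0.073² = 253.813.
Rounding up, n = 254.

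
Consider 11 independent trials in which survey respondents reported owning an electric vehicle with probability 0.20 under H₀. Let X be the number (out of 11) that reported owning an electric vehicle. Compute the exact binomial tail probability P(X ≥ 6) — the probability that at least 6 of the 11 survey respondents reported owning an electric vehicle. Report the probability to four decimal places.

P = 0.0117

X ~ Binomial(n=11, p=0.20).
P(X ≥ 6) = Σ_{j=6}^{11} C(11,j)·0.20^j·0.80^{11−j}.
= 0.009689 + 0.001730 + 0.000216 + 0.000018 + 0.000001 + 0.000000 = 0.0117.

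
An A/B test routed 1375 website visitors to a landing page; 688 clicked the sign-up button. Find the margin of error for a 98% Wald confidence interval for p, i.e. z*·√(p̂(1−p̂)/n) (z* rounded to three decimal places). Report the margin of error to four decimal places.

ME = 0.0314

p̂ = 688/1375 = 0.50036.
SE(p̂) = √(0.50036·0.49964/1375) = 0.013484.
The 98% critical value is z* = 2.326.
Margin of error = z*·SE = 2.326 × 0.013484 = 0.0314.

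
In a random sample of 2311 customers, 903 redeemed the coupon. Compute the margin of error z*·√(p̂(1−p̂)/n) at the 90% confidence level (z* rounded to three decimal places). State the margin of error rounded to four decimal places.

p̂ = 903/2311 = 0.39074.
SE = √(p̂(1−p̂)/n) = √(0.238062/2311) = 0.010150.
z* = 1.645 at the 90% level.
ME = 1.645·0.010150 = 0.0167.

ME = 0.0167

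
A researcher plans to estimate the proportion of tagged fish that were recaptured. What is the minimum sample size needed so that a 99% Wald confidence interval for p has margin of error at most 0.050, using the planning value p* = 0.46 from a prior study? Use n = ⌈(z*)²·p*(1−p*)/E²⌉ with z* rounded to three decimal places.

z* = 2.576 at the 99% level.
p*(1−p*) = 0.2484.
(z*)²·p*(1−p*)/E² = 6.635776·0.2484/0.002500 = 659.331.
Rounding up, n = 660.

n = 660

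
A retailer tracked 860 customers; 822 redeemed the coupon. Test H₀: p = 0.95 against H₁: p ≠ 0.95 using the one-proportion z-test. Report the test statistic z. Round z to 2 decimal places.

Sample proportion p̂ = 822/860 = 0.95581.
Under H₀, SE = √(p₀(1−p₀)/n) = √(0.95·0.05/860) = √0.000055233 = 0.007432.
z = (0.95581 − 0.95)/0.007432 = 0.00581/0.007432 = 0.78.

z = 0.78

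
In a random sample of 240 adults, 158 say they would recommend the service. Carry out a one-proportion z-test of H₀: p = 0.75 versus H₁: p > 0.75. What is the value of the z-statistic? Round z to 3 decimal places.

Sample proportion p̂ = 158/240 = 0.65833.
Under H₀, SE = √(p₀(1−p₀)/n) = √(0.75·0.25/240) = √0.000781250 = 0.027951.
z = (p̂ − p₀)/SE = (0.65833 − 0.75)/0.027951 = -3.280.

z = -3.280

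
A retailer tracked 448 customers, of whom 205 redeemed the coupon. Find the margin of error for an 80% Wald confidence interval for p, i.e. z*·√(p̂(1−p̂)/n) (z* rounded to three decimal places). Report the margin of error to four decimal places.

ME = 0.0302

Sample proportion p̂ = 205/448 = 0.45759.
SE(p̂) = √(0.45759·0.54241/448) = 0.023538.
z* = 1.282 at the 80% level.
So ME = 0.0302.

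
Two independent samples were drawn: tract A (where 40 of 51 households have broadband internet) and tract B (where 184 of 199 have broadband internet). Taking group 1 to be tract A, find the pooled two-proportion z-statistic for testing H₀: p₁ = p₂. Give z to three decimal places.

Sample proportions: p̂₁ = 40/51 = 0.78431 and p̂₂ = 184/199 = 0.92462.
Pooled p̂ = (40+184)/(51+199) = 224/250 = 0.89600.
Pooled SE = √[0.0931840·0.02463297] ≈ 0.047910.
z = (p̂₁ − p̂₂)/SE = (0.78431 − 0.92462)/0.047910 = -0.14031/0.047910 = -2.929.

z = -2.929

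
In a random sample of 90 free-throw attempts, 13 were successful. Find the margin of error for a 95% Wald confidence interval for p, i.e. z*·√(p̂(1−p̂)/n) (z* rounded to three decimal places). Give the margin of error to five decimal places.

The sample proportion is 13/90 = 0.14444.
SE = √(p̂(1−p̂)/n) = √(0.123580/90) = 0.037056.
For 95% confidence, z* = 1.960.
Margin of error = z*·SE = 1.960 × 0.037056 = 0.07263.

ME = 0.07263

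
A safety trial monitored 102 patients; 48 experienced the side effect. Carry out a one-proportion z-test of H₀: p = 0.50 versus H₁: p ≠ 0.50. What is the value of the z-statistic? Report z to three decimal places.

Sample proportion p̂ = 48/102 = 0.47059.
Under H₀, SE = √(p₀(1−p₀)/n) = √(0.50·0.50/102) = √0.002450980 = 0.049507.
z = (p̂ − p₀)/SE = (0.47059 − 0.50)/0.049507 = -0.594.

z = -0.594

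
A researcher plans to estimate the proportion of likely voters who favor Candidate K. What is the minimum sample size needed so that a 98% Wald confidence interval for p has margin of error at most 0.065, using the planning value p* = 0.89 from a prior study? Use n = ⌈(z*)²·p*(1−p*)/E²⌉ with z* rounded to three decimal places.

The 98% critical value is z* = 2.326.
p*(1−p*) = 0.0979.
Required n before rounding: 5.410276 × 0.0979 / 0.065² = 125.365.
⌈125.365⌉ = 126.

n = 126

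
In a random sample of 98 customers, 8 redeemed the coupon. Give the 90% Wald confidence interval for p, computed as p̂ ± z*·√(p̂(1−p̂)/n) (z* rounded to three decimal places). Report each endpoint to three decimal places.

(0.036, 0.127)

The sample proportion is 8/98 = 0.08163.
SE(p̂) = √(0.08163·0.91837/98) = 0.027658.
The 90% critical value is z* = 1.645.
Margin = 1.645·0.027658 = 0.04550.
Interval: 0.08163 ± 0.04550 → (0.036, 0.127).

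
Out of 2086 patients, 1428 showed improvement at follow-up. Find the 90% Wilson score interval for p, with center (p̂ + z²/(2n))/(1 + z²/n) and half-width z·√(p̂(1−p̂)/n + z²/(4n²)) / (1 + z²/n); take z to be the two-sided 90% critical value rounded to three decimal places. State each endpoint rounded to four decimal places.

p̂ = 1428/2086 = 0.68456; z = 1.645, so z² = 2.706025.
1 + z²/n = 1.001297.
Center = (0.68456 + 0.000649)/1.001297 = 0.68432.
Radicand: p̂(1−p̂)/n + z²/(4n²) = 0.000103517 + 0.000000155 = 0.000103672.
Half-width = z·√(radicand)/denom = 1.645·0.010182/1.001297 = 0.01673.
So the interval runs from 0.6676 to 0.7011.

(0.6676, 0.7011)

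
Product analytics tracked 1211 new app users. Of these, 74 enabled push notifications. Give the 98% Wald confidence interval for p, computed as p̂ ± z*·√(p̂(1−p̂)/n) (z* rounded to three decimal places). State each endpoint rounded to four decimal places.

(0.0451, 0.0771)

Sample proportion p̂ = 74/1211 = 0.06111.
SE(p̂) = √(0.06111·0.93889/1211) = 0.006883.
For 98% confidence, z* = 2.326.
Margin of error: 2.326 × 0.006883 = 0.01601.
Interval: 0.06111 ± 0.01601 → (0.0451, 0.0771).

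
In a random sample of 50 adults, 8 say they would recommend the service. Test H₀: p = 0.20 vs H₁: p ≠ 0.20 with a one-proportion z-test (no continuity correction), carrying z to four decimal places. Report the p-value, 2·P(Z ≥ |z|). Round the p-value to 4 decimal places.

The sample proportion is 8/50 = 0.16000.
Null standard error: √(0.20·0.80/50) = √0.003200000 = 0.056569.
Test statistic (full precision, shown to 4 dp): z = (8/50 − 0.20)/SE₀ ≈ -0.7071.
From the standard normal, 2·P(Z ≥ |z|) = 0.4795.

p-value = 0.4795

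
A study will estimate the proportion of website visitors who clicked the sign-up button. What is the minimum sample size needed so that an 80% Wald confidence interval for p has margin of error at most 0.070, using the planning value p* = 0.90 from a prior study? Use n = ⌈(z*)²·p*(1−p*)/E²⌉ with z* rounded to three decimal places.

z* = 1.282 at the 80% level.
p*(1−p*) = 0.0900.
(z*)²·p*(1−p*)/E² = 1.643524·0.0900/0.004900 = 30.187.
⌈30.187⌉ = 31.

n = 31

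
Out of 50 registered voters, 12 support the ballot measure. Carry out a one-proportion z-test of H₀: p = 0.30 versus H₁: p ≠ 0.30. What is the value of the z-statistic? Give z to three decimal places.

z = -0.926

Sample proportion p̂ = 12/50 = 0.24000.
SE₀ = √(0.30·0.70/50) = 0.064807.
Test statistic: z = -0.06000/0.064807 = -0.926.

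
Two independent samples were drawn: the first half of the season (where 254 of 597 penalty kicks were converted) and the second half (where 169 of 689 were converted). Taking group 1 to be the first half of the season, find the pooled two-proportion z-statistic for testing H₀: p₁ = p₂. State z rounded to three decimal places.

z = 6.859

p̂₁ = 254/597 = 0.42546, p̂₂ = 169/689 = 0.24528.
Pooling: p̂ = 423/1286 = 0.32893.
SE = √[p̂(1−p̂)(1/n₁+1/n₂)] = √[0.32893·0.67107·(1/597+1/689)] ≈ 0.026270.
z = (p̂₁ − p̂₂)/SE = (0.42546 − 0.24528)/0.026270 = 0.18018/0.026270 = 6.859.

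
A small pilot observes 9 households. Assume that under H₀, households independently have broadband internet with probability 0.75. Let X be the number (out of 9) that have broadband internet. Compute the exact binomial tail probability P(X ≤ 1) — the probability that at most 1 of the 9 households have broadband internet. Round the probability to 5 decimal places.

X is binomial with n = 9 and p = 0.75.
P(X ≤ 1) = C(9,0)·0.75^0·0.25^9 + C(9,1)·0.75^1·0.25^8.
= 0.000004 + 0.000103 = 0.00011.

P = 0.00011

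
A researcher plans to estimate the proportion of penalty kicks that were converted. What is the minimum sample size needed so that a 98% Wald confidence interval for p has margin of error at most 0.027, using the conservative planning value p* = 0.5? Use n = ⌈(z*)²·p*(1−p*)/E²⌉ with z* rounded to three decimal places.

n = 1856

The 98% critical value is z* = 2.326.
p*(1−p*) = 0.50·0.50 = 0.2500.
(z*)²·p*(1−p*)/E² = 5.410276·0.2500/0.000729 = 1855.376.
⌈1855.376⌉ = 1856.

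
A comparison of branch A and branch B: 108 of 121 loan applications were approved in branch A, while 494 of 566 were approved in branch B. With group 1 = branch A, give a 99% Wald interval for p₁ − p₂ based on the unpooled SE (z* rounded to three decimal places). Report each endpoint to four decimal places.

p̂₁ = 108/121 = 0.89256, p̂₂ = 494/566 = 0.87279; p̂₁ − p̂₂ = 0.01977.
SE = √(0.000792521 + 0.000196160) = √0.000988681 = 0.031443.
For 99% confidence, z* = 2.576. Margin of error = 0.08100.
Interval: 0.01977 ± 0.08100 → (-0.0612, 0.1008).

(-0.0612, 0.1008)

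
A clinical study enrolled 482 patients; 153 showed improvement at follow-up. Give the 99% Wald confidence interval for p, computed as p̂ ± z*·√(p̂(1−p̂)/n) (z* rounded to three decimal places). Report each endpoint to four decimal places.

Sample proportion p̂ = 153/482 = 0.31743.
Standard error of p̂: √(0.216667/482) = √0.000449517 = 0.021202.
For 99% confidence, z* = 2.576.
Margin = 2.576·0.021202 = 0.05462.
So the interval runs from 0.2628 to 0.3720.

(0.2628, 0.3720)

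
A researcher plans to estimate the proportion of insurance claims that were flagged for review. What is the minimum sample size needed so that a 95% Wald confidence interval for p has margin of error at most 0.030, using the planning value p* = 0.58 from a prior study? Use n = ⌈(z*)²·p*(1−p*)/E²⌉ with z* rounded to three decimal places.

z* = 1.960 at the 95% level.
p*(1−p*) = 0.2436.
(z*)²·p*(1−p*)/E² = 3.841600·0.2436/0.000900 = 1039.793.
Rounding up, n = 1040.

n = 1040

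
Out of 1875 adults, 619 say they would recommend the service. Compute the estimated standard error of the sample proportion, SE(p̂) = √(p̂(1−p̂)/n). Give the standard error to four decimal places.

SE = 0.0109

p̂ = 619/1875 = 0.33013.
p̂(1−p̂) = 0.33013·0.66987 = 0.221144.
SE = √(0.221144/1875) = 0.0109.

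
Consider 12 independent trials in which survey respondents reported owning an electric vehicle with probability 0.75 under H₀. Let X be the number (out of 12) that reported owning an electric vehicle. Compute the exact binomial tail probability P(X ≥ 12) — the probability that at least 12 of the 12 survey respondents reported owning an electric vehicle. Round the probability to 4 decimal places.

X ~ Binomial(n=12, p=0.75).
P(X ≥ 12) = C(12,12)·0.75^12·0.25^0.
= 0.031676 = 0.0317.

P = 0.0317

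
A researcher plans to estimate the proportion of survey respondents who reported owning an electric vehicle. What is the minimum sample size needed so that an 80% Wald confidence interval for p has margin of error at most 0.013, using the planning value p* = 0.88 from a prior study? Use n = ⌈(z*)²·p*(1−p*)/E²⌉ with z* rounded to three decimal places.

The 80% critical value is z* = 1.282.
p*(1−p*) = 0.1056.
(z*)²·p*(1−p*)/E² = 1.643524·0.1056/0.000169 = 1026.959.
Rounding up, n = 1027.

n = 1027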